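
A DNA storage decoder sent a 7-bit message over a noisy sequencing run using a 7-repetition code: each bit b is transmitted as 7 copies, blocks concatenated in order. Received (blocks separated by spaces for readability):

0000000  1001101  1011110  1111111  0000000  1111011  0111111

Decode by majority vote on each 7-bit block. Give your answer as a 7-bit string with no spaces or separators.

0111011

Block 1 (0000000): 0 ones → 0
Block 2 (1001101): 4 ones → 1
Block 3 (1011110): 5 ones → 1
Block 4 (1111111): 7 ones → 1
Block 5 (0000000): 0 ones → 0
Block 6 (1111011): 6 ones → 1
Block 7 (0111111): 6 ones → 1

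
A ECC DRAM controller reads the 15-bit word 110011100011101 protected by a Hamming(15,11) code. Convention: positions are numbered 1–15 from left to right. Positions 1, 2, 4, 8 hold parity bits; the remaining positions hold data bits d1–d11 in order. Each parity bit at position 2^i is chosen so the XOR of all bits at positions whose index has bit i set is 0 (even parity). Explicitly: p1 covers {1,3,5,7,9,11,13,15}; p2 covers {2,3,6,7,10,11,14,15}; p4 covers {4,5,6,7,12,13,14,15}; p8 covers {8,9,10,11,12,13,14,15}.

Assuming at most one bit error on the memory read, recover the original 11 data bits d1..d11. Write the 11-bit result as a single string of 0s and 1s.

s1 (pos 1,3,5,7,9,11,13,15): 1⊕0⊕1⊕1⊕0⊕1⊕1⊕1 = 0
s2 (pos 2,3,6,7,10,11,14,15): 1⊕0⊕1⊕1⊕0⊕1⊕0⊕1 = 1
s4 (pos 4,5,6,7,12,13,14,15): 0⊕1⊕1⊕1⊕1⊕1⊕0⊕1 = 0
s8 (pos 8,9,10,11,12,13,14,15): 0⊕0⊕0⊕1⊕1⊕1⊕0⊕1 = 0
Syndrome s8…s1 = 0010 → error at position 2.
Flip position 2: 110011100011101 → 100011100011101
Read data bits from positions 3,5,6,7,9,10,11,12,13,14,15: 01110011101

01110011101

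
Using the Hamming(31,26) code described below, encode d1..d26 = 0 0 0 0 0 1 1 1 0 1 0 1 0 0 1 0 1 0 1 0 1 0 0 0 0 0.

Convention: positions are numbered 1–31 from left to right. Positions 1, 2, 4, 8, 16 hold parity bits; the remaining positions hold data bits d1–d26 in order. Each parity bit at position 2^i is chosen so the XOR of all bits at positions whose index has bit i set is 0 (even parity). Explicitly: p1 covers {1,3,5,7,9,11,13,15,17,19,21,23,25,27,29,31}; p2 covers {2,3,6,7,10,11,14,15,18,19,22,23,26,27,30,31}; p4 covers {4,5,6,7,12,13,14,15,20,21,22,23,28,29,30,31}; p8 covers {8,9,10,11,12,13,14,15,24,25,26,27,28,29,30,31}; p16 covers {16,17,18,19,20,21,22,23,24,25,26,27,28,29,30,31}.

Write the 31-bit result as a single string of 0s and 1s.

Place data at non-parity positions: p1 p2 0 p4 0 0 0 p8 0 1 1 1 0 1 0 p16 1 0 0 1 0 1 0 1 0 1 0 0 0 0 0
p1 (pos 1,3,5,7,9,11,13,15,17,19,21,23,25,27,29,31): XOR of data positions = 0⊕0⊕0⊕0⊕1⊕0⊕0⊕1⊕0⊕0⊕0⊕0⊕0⊕0⊕0 = 0
p2 (pos 2,3,6,7,10,11,14,15,18,19,22,23,26,27,30,31): XOR of data positions = 0⊕0⊕0⊕1⊕1⊕1⊕0⊕0⊕0⊕1⊕0⊕1⊕0⊕0⊕0 = 1
p4 (pos 4,5,6,7,12,13,14,15,20,21,22,23,28,29,30,31): XOR of data positions = 0⊕0⊕0⊕1⊕0⊕1⊕0⊕1⊕0⊕1⊕0⊕0⊕0⊕0⊕0 = 0
p8 (pos 8,9,10,11,12,13,14,15,24,25,26,27,28,29,30,31): XOR of data positions = 0⊕1⊕1⊕1⊕0⊕1⊕0⊕1⊕0⊕1⊕0⊕0⊕0⊕0⊕0 = 0
p16 (pos 16,17,18,19,20,21,22,23,24,25,26,27,28,29,30,31): XOR of data positions = 1⊕0⊕0⊕1⊕0⊕1⊕0⊕1⊕0⊕1⊕0⊕0⊕0⊕0⊕0 = 1
Codeword: 0100000001110101100101010100000

0100000001110101100101010100000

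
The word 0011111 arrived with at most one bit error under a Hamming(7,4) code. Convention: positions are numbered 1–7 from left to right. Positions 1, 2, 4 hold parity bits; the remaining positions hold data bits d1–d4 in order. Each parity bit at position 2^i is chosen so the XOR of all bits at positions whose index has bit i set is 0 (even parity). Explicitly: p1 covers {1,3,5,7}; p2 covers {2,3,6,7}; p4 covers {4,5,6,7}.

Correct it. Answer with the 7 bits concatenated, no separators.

0001111

s1 (pos 1,3,5,7): 0⊕1⊕1⊕1 = 1
s2 (pos 2,3,6,7): 0⊕1⊕1⊕1 = 1
s4 (pos 4,5,6,7): 1⊕1⊕1⊕1 = 0
Syndrome s4…s1 = 011 → error at position 3.
Flip position 3: 0011111 → 0001111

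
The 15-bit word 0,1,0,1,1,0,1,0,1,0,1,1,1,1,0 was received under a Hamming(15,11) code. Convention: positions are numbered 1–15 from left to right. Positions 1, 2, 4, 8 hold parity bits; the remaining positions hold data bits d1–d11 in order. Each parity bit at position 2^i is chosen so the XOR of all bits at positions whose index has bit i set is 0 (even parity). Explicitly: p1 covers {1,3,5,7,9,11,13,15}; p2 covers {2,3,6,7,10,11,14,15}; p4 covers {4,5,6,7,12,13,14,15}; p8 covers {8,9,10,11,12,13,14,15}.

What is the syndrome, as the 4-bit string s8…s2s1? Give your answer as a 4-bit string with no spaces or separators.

1001

s1 (pos 1,3,5,7,9,11,13,15): 0⊕0⊕1⊕1⊕1⊕1⊕1⊕0 = 1
s2 (pos 2,3,6,7,10,11,14,15): 1⊕0⊕0⊕1⊕0⊕1⊕1⊕0 = 0
s4 (pos 4,5,6,7,12,13,14,15): 1⊕1⊕0⊕1⊕1⊕1⊕1⊕0 = 0
s8 (pos 8,9,10,11,12,13,14,15): 0⊕1⊕0⊕1⊕1⊕1⊕1⊕0 = 1
Syndrome s8…s1 = 1001 → error at position 9.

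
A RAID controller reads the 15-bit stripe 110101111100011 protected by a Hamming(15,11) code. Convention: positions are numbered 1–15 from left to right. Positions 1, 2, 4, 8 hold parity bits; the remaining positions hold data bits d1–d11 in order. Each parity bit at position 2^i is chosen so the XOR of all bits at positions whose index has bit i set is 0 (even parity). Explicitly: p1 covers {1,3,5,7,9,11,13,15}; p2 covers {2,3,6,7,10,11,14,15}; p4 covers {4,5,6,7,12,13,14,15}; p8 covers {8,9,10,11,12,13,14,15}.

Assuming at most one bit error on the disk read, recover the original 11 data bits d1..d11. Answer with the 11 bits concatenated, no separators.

00111101011

s1 (pos 1,3,5,7,9,11,13,15): 1⊕0⊕0⊕1⊕1⊕0⊕0⊕1 = 0
s2 (pos 2,3,6,7,10,11,14,15): 1⊕0⊕1⊕1⊕1⊕0⊕1⊕1 = 0
s4 (pos 4,5,6,7,12,13,14,15): 1⊕0⊕1⊕1⊕0⊕0⊕1⊕1 = 1
s8 (pos 8,9,10,11,12,13,14,15): 1⊕1⊕1⊕0⊕0⊕0⊕1⊕1 = 1
Syndrome s8…s1 = 1100 → error at position 12.
Flip position 12: 110101111100011 → 110101111101011
Read data bits from positions 3,5,6,7,9,10,11,12,13,14,15: 00111101011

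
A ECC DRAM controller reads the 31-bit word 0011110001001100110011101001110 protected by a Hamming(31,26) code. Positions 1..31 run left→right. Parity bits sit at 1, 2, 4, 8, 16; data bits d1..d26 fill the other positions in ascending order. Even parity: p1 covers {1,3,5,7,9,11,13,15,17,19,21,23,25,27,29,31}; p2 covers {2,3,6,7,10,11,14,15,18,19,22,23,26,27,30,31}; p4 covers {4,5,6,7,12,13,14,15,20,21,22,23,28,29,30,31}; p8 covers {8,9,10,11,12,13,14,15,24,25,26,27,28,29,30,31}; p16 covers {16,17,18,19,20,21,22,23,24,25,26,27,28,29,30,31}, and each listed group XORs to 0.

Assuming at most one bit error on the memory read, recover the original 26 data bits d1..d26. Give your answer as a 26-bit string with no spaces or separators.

11100100110110011101000110

s1 (pos 1,3,5,7,9,11,13,15,17,19,21,23,25,27,29,31): 0⊕1⊕1⊕0⊕0⊕0⊕1⊕0⊕1⊕0⊕1⊕1⊕1⊕0⊕1⊕0 = 0
s2 (pos 2,3,6,7,10,11,14,15,18,19,22,23,26,27,30,31): 0⊕1⊕1⊕0⊕1⊕0⊕1⊕0⊕1⊕0⊕1⊕1⊕0⊕0⊕1⊕0 = 0
s4 (pos 4,5,6,7,12,13,14,15,20,21,22,23,28,29,30,31): 1⊕1⊕1⊕0⊕0⊕1⊕1⊕0⊕0⊕1⊕1⊕1⊕1⊕1⊕1⊕0 = 1
s8 (pos 8,9,10,11,12,13,14,15,24,25,26,27,28,29,30,31): 0⊕0⊕1⊕0⊕0⊕1⊕1⊕0⊕0⊕1⊕0⊕0⊕1⊕1⊕1⊕0 = 1
s16 (pos 16,17,18,19,20,21,22,23,24,25,26,27,28,29,30,31): 0⊕1⊕1⊕0⊕0⊕1⊕1⊕1⊕0⊕1⊕0⊕0⊕1⊕1⊕1⊕0 = 1
Syndrome s16…s1 = 11100 → error at position 28.
Flip position 28: 0011110001001100110011101001110 → 0011110001001100110011101000110
Read data bits from positions 3,5,6,7,9,10,11,12,13,14,15,17,18,19,20,21,22,23,24,25,26,27,28,29,30,31: 11100100110110011101000110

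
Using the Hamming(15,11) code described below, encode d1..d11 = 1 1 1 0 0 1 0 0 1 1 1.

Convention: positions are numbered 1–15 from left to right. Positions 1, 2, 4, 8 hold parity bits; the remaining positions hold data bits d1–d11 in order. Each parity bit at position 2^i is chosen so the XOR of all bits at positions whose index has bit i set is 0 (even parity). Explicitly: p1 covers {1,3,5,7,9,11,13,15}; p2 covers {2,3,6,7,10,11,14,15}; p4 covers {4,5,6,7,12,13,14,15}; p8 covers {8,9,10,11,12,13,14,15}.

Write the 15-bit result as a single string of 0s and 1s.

Place data at non-parity positions: p1 p2 1 p4 1 1 0 p8 0 1 0 0 1 1 1
p1 (pos 1,3,5,7,9,11,13,15): XOR of data positions = 1⊕1⊕0⊕0⊕0⊕1⊕1 = 0
p2 (pos 2,3,6,7,10,11,14,15): XOR of data positions = 1⊕1⊕0⊕1⊕0⊕1⊕1 = 1
p4 (pos 4,5,6,7,12,13,14,15): XOR of data positions = 1⊕1⊕0⊕0⊕1⊕1⊕1 = 1
p8 (pos 8,9,10,11,12,13,14,15): XOR of data positions = 0⊕1⊕0⊕0⊕1⊕1⊕1 = 0
Codeword: 011111000100111

011111000100111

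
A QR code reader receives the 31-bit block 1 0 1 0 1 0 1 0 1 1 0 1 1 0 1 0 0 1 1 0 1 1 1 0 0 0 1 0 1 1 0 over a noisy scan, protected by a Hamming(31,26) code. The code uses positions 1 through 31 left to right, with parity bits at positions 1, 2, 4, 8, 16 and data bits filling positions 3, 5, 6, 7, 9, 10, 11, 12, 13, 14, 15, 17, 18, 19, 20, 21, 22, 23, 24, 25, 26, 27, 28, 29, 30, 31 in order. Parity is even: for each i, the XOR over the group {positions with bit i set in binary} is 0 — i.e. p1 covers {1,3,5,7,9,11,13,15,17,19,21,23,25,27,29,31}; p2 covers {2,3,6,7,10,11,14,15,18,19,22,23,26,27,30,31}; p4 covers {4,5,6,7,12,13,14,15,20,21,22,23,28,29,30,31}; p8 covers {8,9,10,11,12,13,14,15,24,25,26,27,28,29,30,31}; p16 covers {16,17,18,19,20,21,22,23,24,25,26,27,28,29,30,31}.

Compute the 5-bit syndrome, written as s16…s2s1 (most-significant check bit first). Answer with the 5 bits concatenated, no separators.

s1 (pos 1,3,5,7,9,11,13,15,17,19,21,23,25,27,29,31): 1⊕1⊕1⊕1⊕1⊕0⊕1⊕1⊕0⊕1⊕1⊕1⊕0⊕1⊕1⊕0 = 0
s2 (pos 2,3,6,7,10,11,14,15,18,19,22,23,26,27,30,31): 0⊕1⊕0⊕1⊕1⊕0⊕0⊕1⊕1⊕1⊕1⊕1⊕0⊕1⊕1⊕0 = 0
s4 (pos 4,5,6,7,12,13,14,15,20,21,22,23,28,29,30,31): 0⊕1⊕0⊕1⊕1⊕1⊕0⊕1⊕0⊕1⊕1⊕1⊕0⊕1⊕1⊕0 = 0
s8 (pos 8,9,10,11,12,13,14,15,24,25,26,27,28,29,30,31): 0⊕1⊕1⊕0⊕1⊕1⊕0⊕1⊕0⊕0⊕0⊕1⊕0⊕1⊕1⊕0 = 0
s16 (pos 16,17,18,19,20,21,22,23,24,25,26,27,28,29,30,31): 0⊕0⊕1⊕1⊕0⊕1⊕1⊕1⊕0⊕0⊕0⊕1⊕0⊕1⊕1⊕0 = 0
Syndrome s16…s1 = 00000 → no error.

00000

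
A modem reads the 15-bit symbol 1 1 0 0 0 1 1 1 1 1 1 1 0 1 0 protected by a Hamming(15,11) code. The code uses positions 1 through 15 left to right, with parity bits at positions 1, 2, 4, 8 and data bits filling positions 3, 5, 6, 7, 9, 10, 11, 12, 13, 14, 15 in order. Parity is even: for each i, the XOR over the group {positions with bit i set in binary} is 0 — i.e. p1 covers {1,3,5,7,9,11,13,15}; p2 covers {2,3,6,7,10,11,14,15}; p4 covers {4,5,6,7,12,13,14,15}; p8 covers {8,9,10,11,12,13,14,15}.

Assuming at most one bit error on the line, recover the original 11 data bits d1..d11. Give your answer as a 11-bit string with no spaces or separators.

s1 (pos 1,3,5,7,9,11,13,15): 1⊕0⊕0⊕1⊕1⊕1⊕0⊕0 = 0
s2 (pos 2,3,6,7,10,11,14,15): 1⊕0⊕1⊕1⊕1⊕1⊕1⊕0 = 0
s4 (pos 4,5,6,7,12,13,14,15): 0⊕0⊕1⊕1⊕1⊕0⊕1⊕0 = 0
s8 (pos 8,9,10,11,12,13,14,15): 1⊕1⊕1⊕1⊕1⊕0⊕1⊕0 = 0
Syndrome s8…s1 = 0000 → no error.
Read data bits from positions 3,5,6,7,9,10,11,12,13,14,15: 00111111010

00111111010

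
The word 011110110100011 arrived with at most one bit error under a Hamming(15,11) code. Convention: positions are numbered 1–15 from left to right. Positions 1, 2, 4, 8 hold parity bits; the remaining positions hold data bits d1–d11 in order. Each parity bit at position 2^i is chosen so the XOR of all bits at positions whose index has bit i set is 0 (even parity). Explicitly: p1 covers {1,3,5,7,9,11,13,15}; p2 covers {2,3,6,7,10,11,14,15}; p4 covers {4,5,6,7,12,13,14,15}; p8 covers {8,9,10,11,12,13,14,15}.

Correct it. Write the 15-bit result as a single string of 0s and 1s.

s1 (pos 1,3,5,7,9,11,13,15): 0⊕1⊕1⊕1⊕0⊕0⊕0⊕1 = 0
s2 (pos 2,3,6,7,10,11,14,15): 1⊕1⊕0⊕1⊕1⊕0⊕1⊕1 = 0
s4 (pos 4,5,6,7,12,13,14,15): 1⊕1⊕0⊕1⊕0⊕0⊕1⊕1 = 1
s8 (pos 8,9,10,11,12,13,14,15): 1⊕0⊕1⊕0⊕0⊕0⊕1⊕1 = 0
Syndrome s8…s1 = 0100 → error at position 4.
Flip position 4: 011110110100011 → 011010110100011

011010110100011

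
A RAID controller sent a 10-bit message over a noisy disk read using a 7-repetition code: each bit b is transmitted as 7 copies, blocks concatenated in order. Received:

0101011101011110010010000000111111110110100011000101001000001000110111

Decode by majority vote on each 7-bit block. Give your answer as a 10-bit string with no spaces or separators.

Block 1 (0101011): 4 ones → 1
Block 2 (1010111): 5 ones → 1
Block 3 (1001001): 3 ones → 0
Block 4 (0000000): 0 ones → 0
Block 5 (1111111): 7 ones → 1
Block 6 (1011010): 4 ones → 1
Block 7 (0011000): 2 ones → 0
Block 8 (1010010): 3 ones → 0
Block 9 (0000100): 1 one → 0
Block 10 (0110111): 5 ones → 1

1100110001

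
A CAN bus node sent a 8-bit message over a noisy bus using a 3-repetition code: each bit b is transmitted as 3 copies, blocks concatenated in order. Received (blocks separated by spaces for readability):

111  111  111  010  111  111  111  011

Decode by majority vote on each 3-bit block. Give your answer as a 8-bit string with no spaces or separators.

Block 1 (111): 3 ones → 1
Block 2 (111): 3 ones → 1
Block 3 (111): 3 ones → 1
Block 4 (010): 1 one → 0
Block 5 (111): 3 ones → 1
Block 6 (111): 3 ones → 1
Block 7 (111): 3 ones → 1
Block 8 (011): 2 ones → 1

11101111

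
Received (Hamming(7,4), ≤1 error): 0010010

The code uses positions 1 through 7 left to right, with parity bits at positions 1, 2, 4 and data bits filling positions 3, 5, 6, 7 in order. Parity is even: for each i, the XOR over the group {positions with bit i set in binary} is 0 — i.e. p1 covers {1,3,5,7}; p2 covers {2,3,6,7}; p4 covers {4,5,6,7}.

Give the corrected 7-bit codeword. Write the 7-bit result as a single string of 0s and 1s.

s1 (pos 1,3,5,7): 0⊕1⊕0⊕0 = 1
s2 (pos 2,3,6,7): 0⊕1⊕1⊕0 = 0
s4 (pos 4,5,6,7): 0⊕0⊕1⊕0 = 1
Syndrome s4…s1 = 101 → error at position 5.
Flip position 5: 0010010 → 0010110

0010110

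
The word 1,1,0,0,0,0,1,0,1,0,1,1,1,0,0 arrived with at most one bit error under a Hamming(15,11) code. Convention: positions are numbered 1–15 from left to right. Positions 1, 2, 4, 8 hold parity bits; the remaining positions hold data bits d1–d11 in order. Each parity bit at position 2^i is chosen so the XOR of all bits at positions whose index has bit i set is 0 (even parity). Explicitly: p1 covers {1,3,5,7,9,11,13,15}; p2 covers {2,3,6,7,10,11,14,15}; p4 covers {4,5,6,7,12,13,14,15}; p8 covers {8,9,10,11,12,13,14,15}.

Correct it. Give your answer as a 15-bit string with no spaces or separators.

110000001011100

s1 (pos 1,3,5,7,9,11,13,15): 1⊕0⊕0⊕1⊕1⊕1⊕1⊕0 = 1
s2 (pos 2,3,6,7,10,11,14,15): 1⊕0⊕0⊕1⊕0⊕1⊕0⊕0 = 1
s4 (pos 4,5,6,7,12,13,14,15): 0⊕0⊕0⊕1⊕1⊕1⊕0⊕0 = 1
s8 (pos 8,9,10,11,12,13,14,15): 0⊕1⊕0⊕1⊕1⊕1⊕0⊕0 = 0
Syndrome s8…s1 = 0111 → error at position 7.
Flip position 7: 110000101011100 → 110000001011100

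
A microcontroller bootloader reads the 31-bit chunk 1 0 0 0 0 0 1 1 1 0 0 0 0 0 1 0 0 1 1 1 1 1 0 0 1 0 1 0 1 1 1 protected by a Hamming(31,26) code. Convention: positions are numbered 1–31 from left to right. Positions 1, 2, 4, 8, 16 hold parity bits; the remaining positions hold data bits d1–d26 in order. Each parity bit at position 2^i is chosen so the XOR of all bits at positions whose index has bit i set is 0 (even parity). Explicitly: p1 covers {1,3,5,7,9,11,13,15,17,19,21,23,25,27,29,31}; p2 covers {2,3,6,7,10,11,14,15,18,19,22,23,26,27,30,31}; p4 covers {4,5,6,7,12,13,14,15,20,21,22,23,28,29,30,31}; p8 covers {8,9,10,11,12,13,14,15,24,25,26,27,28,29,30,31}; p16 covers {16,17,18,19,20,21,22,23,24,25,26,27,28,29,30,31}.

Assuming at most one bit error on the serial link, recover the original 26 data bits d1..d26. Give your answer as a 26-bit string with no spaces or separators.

s1 (pos 1,3,5,7,9,11,13,15,17,19,21,23,25,27,29,31): 1⊕0⊕0⊕1⊕1⊕0⊕0⊕1⊕0⊕1⊕1⊕0⊕1⊕1⊕1⊕1 = 0
s2 (pos 2,3,6,7,10,11,14,15,18,19,22,23,26,27,30,31): 0⊕0⊕0⊕1⊕0⊕0⊕0⊕1⊕1⊕1⊕1⊕0⊕0⊕1⊕1⊕1 = 0
s4 (pos 4,5,6,7,12,13,14,15,20,21,22,23,28,29,30,31): 0⊕0⊕0⊕1⊕0⊕0⊕0⊕1⊕1⊕1⊕1⊕0⊕0⊕1⊕1⊕1 = 0
s8 (pos 8,9,10,11,12,13,14,15,24,25,26,27,28,29,30,31): 1⊕1⊕0⊕0⊕0⊕0⊕0⊕1⊕0⊕1⊕0⊕1⊕0⊕1⊕1⊕1 = 0
s16 (pos 16,17,18,19,20,21,22,23,24,25,26,27,28,29,30,31): 0⊕0⊕1⊕1⊕1⊕1⊕1⊕0⊕0⊕1⊕0⊕1⊕0⊕1⊕1⊕1 = 0
Syndrome s16…s1 = 00000 → no error.
Read data bits from positions 3,5,6,7,9,10,11,12,13,14,15,17,18,19,20,21,22,23,24,25,26,27,28,29,30,31: 00011000001011111001010111

00011000001011111001010111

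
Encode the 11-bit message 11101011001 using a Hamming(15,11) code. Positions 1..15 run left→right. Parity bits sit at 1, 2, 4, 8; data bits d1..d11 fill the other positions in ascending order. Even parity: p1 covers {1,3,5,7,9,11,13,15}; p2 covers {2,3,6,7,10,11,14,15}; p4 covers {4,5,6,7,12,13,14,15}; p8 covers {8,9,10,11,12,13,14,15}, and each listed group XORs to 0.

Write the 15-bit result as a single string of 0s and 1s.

Place data at non-parity positions: p1 p2 1 p4 1 1 0 p8 1 0 1 1 0 0 1
p1 (pos 1,3,5,7,9,11,13,15): XOR of data positions = 1⊕1⊕0⊕1⊕1⊕0⊕1 = 1
p2 (pos 2,3,6,7,10,11,14,15): XOR of data positions = 1⊕1⊕0⊕0⊕1⊕0⊕1 = 0
p4 (pos 4,5,6,7,12,13,14,15): XOR of data positions = 1⊕1⊕0⊕1⊕0⊕0⊕1 = 0
p8 (pos 8,9,10,11,12,13,14,15): XOR of data positions = 1⊕0⊕1⊕1⊕0⊕0⊕1 = 0
Codeword: 101011001011001

101011001011001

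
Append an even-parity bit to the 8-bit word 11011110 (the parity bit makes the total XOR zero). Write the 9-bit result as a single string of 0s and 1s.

110111100

XOR of the 8 data bits: 1⊕1⊕0⊕1⊕1⊕1⊕1⊕0 = 0
Parity bit = 0 (so all 9 bits XOR to 0).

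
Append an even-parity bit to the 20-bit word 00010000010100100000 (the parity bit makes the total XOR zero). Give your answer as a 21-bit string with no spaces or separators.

000100000101001000000

XOR of the 20 data bits: 0⊕0⊕0⊕1⊕0⊕0⊕0⊕0⊕0⊕1⊕0⊕1⊕0⊕0⊕1⊕0⊕0⊕0⊕0⊕0 = 0
Parity bit = 0 (so all 21 bits XOR to 0).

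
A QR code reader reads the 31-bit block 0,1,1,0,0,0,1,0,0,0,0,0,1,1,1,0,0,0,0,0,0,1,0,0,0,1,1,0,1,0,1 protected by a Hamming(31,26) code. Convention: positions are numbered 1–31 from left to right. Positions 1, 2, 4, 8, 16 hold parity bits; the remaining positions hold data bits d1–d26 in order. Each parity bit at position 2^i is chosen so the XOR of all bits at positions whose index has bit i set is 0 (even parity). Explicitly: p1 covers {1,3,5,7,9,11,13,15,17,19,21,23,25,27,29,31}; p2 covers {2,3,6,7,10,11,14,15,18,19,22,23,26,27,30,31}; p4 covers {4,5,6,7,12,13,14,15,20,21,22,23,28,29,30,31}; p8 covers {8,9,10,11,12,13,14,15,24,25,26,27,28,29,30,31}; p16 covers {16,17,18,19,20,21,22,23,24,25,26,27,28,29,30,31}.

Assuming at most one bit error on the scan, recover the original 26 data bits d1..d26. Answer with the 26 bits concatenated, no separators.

s1 (pos 1,3,5,7,9,11,13,15,17,19,21,23,25,27,29,31): 0⊕1⊕0⊕1⊕0⊕0⊕1⊕1⊕0⊕0⊕0⊕0⊕0⊕1⊕1⊕1 = 1
s2 (pos 2,3,6,7,10,11,14,15,18,19,22,23,26,27,30,31): 1⊕1⊕0⊕1⊕0⊕0⊕1⊕1⊕0⊕0⊕1⊕0⊕1⊕1⊕0⊕1 = 1
s4 (pos 4,5,6,7,12,13,14,15,20,21,22,23,28,29,30,31): 0⊕0⊕0⊕1⊕0⊕1⊕1⊕1⊕0⊕0⊕1⊕0⊕0⊕1⊕0⊕1 = 1
s8 (pos 8,9,10,11,12,13,14,15,24,25,26,27,28,29,30,31): 0⊕0⊕0⊕0⊕0⊕1⊕1⊕1⊕0⊕0⊕1⊕1⊕0⊕1⊕0⊕1 = 1
s16 (pos 16,17,18,19,20,21,22,23,24,25,26,27,28,29,30,31): 0⊕0⊕0⊕0⊕0⊕0⊕1⊕0⊕0⊕0⊕1⊕1⊕0⊕1⊕0⊕1 = 1
Syndrome s16…s1 = 11111 → error at position 31.
Flip position 31: 0110001000001110000001000110101 → 0110001000001110000001000110100
Read data bits from positions 3,5,6,7,9,10,11,12,13,14,15,17,18,19,20,21,22,23,24,25,26,27,28,29,30,31: 10010000111000001000110100

10010000111000001000110100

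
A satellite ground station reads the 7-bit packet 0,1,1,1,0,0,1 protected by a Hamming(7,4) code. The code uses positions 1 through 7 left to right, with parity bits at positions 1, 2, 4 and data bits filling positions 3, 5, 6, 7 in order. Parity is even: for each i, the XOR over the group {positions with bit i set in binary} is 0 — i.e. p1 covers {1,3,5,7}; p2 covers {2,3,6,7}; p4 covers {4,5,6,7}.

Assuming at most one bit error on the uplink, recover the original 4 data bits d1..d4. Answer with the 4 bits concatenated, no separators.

s1 (pos 1,3,5,7): 0⊕1⊕0⊕1 = 0
s2 (pos 2,3,6,7): 1⊕1⊕0⊕1 = 1
s4 (pos 4,5,6,7): 1⊕0⊕0⊕1 = 0
Syndrome s4…s1 = 010 → error at position 2.
Flip position 2: 0111001 → 0011001
Read data bits from positions 3,5,6,7: 1001

1001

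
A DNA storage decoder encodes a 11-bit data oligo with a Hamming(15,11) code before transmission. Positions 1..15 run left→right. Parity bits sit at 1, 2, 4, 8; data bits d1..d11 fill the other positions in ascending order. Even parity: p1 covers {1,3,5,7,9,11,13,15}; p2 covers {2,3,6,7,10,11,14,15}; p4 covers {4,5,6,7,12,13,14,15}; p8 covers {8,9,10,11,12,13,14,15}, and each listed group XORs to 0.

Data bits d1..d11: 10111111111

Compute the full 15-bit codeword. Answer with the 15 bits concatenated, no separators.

Place data at non-parity positions: p1 p2 1 p4 0 1 1 p8 1 1 1 1 1 1 1
p1 (pos 1,3,5,7,9,11,13,15): XOR of data positions = 1⊕0⊕1⊕1⊕1⊕1⊕1 = 0
p2 (pos 2,3,6,7,10,11,14,15): XOR of data positions = 1⊕1⊕1⊕1⊕1⊕1⊕1 = 1
p4 (pos 4,5,6,7,12,13,14,15): XOR of data positions = 0⊕1⊕1⊕1⊕1⊕1⊕1 = 0
p8 (pos 8,9,10,11,12,13,14,15): XOR of data positions = 1⊕1⊕1⊕1⊕1⊕1⊕1 = 1
Codeword: 011001111111111

011001111111111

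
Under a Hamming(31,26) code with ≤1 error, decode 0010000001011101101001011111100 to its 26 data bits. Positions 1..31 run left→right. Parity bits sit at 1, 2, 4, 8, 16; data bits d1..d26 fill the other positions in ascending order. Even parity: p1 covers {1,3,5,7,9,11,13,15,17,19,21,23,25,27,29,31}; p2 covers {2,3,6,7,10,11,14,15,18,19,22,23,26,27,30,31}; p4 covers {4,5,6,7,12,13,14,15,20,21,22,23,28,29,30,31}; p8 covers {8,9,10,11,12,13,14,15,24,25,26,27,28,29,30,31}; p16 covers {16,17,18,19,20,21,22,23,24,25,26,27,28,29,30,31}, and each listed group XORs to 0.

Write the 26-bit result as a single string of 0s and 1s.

00000101110101001011111100

s1 (pos 1,3,5,7,9,11,13,15,17,19,21,23,25,27,29,31): 0⊕1⊕0⊕0⊕0⊕0⊕1⊕0⊕1⊕1⊕0⊕0⊕1⊕1⊕1⊕0 = 1
s2 (pos 2,3,6,7,10,11,14,15,18,19,22,23,26,27,30,31): 0⊕1⊕0⊕0⊕1⊕0⊕1⊕0⊕0⊕1⊕1⊕0⊕1⊕1⊕0⊕0 = 1
s4 (pos 4,5,6,7,12,13,14,15,20,21,22,23,28,29,30,31): 0⊕0⊕0⊕0⊕1⊕1⊕1⊕0⊕0⊕0⊕1⊕0⊕1⊕1⊕0⊕0 = 0
s8 (pos 8,9,10,11,12,13,14,15,24,25,26,27,28,29,30,31): 0⊕0⊕1⊕0⊕1⊕1⊕1⊕0⊕1⊕1⊕1⊕1⊕1⊕1⊕0⊕0 = 0
s16 (pos 16,17,18,19,20,21,22,23,24,25,26,27,28,29,30,31): 1⊕1⊕0⊕1⊕0⊕0⊕1⊕0⊕1⊕1⊕1⊕1⊕1⊕1⊕0⊕0 = 0
Syndrome s16…s1 = 00011 → error at position 3.
Flip position 3: 0010000001011101101001011111100 → 0000000001011101101001011111100
Read data bits from positions 3,5,6,7,9,10,11,12,13,14,15,17,18,19,20,21,22,23,24,25,26,27,28,29,30,31: 00000101110101001011111100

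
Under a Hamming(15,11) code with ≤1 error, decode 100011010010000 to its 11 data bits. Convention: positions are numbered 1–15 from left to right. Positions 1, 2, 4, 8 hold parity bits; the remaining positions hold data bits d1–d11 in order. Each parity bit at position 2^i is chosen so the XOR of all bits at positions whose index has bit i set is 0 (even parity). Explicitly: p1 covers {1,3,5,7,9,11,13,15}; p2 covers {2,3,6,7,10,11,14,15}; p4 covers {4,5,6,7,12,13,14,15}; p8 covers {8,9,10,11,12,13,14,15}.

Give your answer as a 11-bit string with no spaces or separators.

s1 (pos 1,3,5,7,9,11,13,15): 1⊕0⊕1⊕0⊕0⊕1⊕0⊕0 = 1
s2 (pos 2,3,6,7,10,11,14,15): 0⊕0⊕1⊕0⊕0⊕1⊕0⊕0 = 0
s4 (pos 4,5,6,7,12,13,14,15): 0⊕1⊕1⊕0⊕0⊕0⊕0⊕0 = 0
s8 (pos 8,9,10,11,12,13,14,15): 1⊕0⊕0⊕1⊕0⊕0⊕0⊕0 = 0
Syndrome s8…s1 = 0001 → error at position 1.
Flip position 1: 100011010010000 → 000011010010000
Read data bits from positions 3,5,6,7,9,10,11,12,13,14,15: 01100010000

01100010000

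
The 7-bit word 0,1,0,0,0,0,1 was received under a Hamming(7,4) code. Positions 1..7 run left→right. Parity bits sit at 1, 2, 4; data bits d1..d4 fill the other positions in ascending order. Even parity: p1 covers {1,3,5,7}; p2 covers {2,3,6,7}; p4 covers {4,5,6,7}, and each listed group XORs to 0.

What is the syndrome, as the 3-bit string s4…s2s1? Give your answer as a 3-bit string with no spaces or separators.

s1 (pos 1,3,5,7): 0⊕0⊕0⊕1 = 1
s2 (pos 2,3,6,7): 1⊕0⊕0⊕1 = 0
s4 (pos 4,5,6,7): 0⊕0⊕0⊕1 = 1
Syndrome s4…s1 = 101 → error at position 5.

101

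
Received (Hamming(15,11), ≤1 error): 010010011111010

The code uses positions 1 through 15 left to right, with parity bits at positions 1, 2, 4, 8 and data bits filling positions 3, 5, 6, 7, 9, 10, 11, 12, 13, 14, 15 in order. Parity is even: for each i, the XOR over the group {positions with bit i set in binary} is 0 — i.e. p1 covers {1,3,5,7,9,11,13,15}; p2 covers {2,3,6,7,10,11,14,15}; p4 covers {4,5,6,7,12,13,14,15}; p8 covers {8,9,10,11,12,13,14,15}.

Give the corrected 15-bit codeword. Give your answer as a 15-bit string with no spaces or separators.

010000011111010

s1 (pos 1,3,5,7,9,11,13,15): 0⊕0⊕1⊕0⊕1⊕1⊕0⊕0 = 1
s2 (pos 2,3,6,7,10,11,14,15): 1⊕0⊕0⊕0⊕1⊕1⊕1⊕0 = 0
s4 (pos 4,5,6,7,12,13,14,15): 0⊕1⊕0⊕0⊕1⊕0⊕1⊕0 = 1
s8 (pos 8,9,10,11,12,13,14,15): 1⊕1⊕1⊕1⊕1⊕0⊕1⊕0 = 0
Syndrome s8…s1 = 0101 → error at position 5.
Flip position 5: 010010011111010 → 010000011111010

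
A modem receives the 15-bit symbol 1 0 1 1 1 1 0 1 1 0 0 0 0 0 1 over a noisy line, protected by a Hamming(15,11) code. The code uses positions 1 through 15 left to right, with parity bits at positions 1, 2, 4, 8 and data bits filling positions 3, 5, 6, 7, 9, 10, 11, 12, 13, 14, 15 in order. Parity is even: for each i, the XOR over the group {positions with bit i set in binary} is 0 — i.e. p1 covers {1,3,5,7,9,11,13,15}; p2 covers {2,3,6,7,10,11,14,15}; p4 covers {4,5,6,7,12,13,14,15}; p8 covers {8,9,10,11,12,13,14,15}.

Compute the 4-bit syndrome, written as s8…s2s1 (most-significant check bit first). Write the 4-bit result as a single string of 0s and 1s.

s1 (pos 1,3,5,7,9,11,13,15): 1⊕1⊕1⊕0⊕1⊕0⊕0⊕1 = 1
s2 (pos 2,3,6,7,10,11,14,15): 0⊕1⊕1⊕0⊕0⊕0⊕0⊕1 = 1
s4 (pos 4,5,6,7,12,13,14,15): 1⊕1⊕1⊕0⊕0⊕0⊕0⊕1 = 0
s8 (pos 8,9,10,11,12,13,14,15): 1⊕1⊕0⊕0⊕0⊕0⊕0⊕1 = 1
Syndrome s8…s1 = 1011 → error at position 11.

1011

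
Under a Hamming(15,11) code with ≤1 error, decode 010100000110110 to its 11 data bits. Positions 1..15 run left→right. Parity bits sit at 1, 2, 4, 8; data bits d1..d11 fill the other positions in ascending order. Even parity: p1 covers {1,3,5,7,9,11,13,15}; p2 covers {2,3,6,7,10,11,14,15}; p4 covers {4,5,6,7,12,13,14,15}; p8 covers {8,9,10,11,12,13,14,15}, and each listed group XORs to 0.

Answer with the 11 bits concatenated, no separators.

00000110110

s1 (pos 1,3,5,7,9,11,13,15): 0⊕0⊕0⊕0⊕0⊕1⊕1⊕0 = 0
s2 (pos 2,3,6,7,10,11,14,15): 1⊕0⊕0⊕0⊕1⊕1⊕1⊕0 = 0
s4 (pos 4,5,6,7,12,13,14,15): 1⊕0⊕0⊕0⊕0⊕1⊕1⊕0 = 1
s8 (pos 8,9,10,11,12,13,14,15): 0⊕0⊕1⊕1⊕0⊕1⊕1⊕0 = 0
Syndrome s8…s1 = 0100 → error at position 4.
Flip position 4: 010100000110110 → 010000000110110
Read data bits from positions 3,5,6,7,9,10,11,12,13,14,15: 00000110110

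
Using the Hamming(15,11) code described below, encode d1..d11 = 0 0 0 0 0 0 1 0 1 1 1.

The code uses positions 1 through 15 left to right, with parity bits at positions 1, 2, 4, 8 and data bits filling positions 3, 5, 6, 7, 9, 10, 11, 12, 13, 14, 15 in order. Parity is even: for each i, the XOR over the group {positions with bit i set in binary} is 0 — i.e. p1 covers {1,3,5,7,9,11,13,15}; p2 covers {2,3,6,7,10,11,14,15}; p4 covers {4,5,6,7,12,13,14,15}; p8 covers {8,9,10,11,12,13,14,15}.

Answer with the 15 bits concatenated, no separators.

110100000010111

Place data at non-parity positions: p1 p2 0 p4 0 0 0 p8 0 0 1 0 1 1 1
p1 (pos 1,3,5,7,9,11,13,15): XOR of data positions = 0⊕0⊕0⊕0⊕1⊕1⊕1 = 1
p2 (pos 2,3,6,7,10,11,14,15): XOR of data positions = 0⊕0⊕0⊕0⊕1⊕1⊕1 = 1
p4 (pos 4,5,6,7,12,13,14,15): XOR of data positions = 0⊕0⊕0⊕0⊕1⊕1⊕1 = 1
p8 (pos 8,9,10,11,12,13,14,15): XOR of data positions = 0⊕0⊕1⊕0⊕1⊕1⊕1 = 0
Codeword: 110100000010111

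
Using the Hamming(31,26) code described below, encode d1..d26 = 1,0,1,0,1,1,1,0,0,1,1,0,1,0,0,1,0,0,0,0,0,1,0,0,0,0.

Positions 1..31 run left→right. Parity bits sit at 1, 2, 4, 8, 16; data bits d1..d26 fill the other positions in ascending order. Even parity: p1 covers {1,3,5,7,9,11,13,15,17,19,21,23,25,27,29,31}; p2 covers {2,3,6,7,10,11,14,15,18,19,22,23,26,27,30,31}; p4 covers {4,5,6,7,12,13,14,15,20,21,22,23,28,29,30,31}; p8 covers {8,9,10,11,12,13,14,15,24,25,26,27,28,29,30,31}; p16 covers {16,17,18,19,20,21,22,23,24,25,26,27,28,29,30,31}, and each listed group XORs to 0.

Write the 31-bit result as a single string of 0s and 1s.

0010010011100111010010000010000

Place data at non-parity positions: p1 p2 1 p4 0 1 0 p8 1 1 1 0 0 1 1 p16 0 1 0 0 1 0 0 0 0 0 1 0 0 0 0
p1 (pos 1,3,5,7,9,11,13,15,17,19,21,23,25,27,29,31): XOR of data positions = 1⊕0⊕0⊕1⊕1⊕0⊕1⊕0⊕0⊕1⊕0⊕0⊕1⊕0⊕0 = 0
p2 (pos 2,3,6,7,10,11,14,15,18,19,22,23,26,27,30,31): XOR of data positions = 1⊕1⊕0⊕1⊕1⊕1⊕1⊕1⊕0⊕0⊕0⊕0⊕1⊕0⊕0 = 0
p4 (pos 4,5,6,7,12,13,14,15,20,21,22,23,28,29,30,31): XOR of data positions = 0⊕1⊕0⊕0⊕0⊕1⊕1⊕0⊕1⊕0⊕0⊕0⊕0⊕0⊕0 = 0
p8 (pos 8,9,10,11,12,13,14,15,24,25,26,27,28,29,30,31): XOR of data positions = 1⊕1⊕1⊕0⊕0⊕1⊕1⊕0⊕0⊕0⊕1⊕0⊕0⊕0⊕0 = 0
p16 (pos 16,17,18,19,20,21,22,23,24,25,26,27,28,29,30,31): XOR of data positions = 0⊕1⊕0⊕0⊕1⊕0⊕0⊕0⊕0⊕0⊕1⊕0⊕0⊕0⊕0 = 1
Codeword: 0010010011100111010010000010000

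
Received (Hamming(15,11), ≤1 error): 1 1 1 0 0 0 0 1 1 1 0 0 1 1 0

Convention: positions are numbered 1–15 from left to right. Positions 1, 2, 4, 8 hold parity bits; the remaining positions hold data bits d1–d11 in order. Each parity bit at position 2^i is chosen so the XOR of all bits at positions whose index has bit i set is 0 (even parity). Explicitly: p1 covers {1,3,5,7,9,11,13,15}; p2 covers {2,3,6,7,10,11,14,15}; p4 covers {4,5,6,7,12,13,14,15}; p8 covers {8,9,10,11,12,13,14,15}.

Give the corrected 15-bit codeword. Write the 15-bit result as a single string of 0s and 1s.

s1 (pos 1,3,5,7,9,11,13,15): 1⊕1⊕0⊕0⊕1⊕0⊕1⊕0 = 0
s2 (pos 2,3,6,7,10,11,14,15): 1⊕1⊕0⊕0⊕1⊕0⊕1⊕0 = 0
s4 (pos 4,5,6,7,12,13,14,15): 0⊕0⊕0⊕0⊕0⊕1⊕1⊕0 = 0
s8 (pos 8,9,10,11,12,13,14,15): 1⊕1⊕1⊕0⊕0⊕1⊕1⊕0 = 1
Syndrome s8…s1 = 1000 → error at position 8.
Flip position 8: 111000011100110 → 111000001100110

111000001100110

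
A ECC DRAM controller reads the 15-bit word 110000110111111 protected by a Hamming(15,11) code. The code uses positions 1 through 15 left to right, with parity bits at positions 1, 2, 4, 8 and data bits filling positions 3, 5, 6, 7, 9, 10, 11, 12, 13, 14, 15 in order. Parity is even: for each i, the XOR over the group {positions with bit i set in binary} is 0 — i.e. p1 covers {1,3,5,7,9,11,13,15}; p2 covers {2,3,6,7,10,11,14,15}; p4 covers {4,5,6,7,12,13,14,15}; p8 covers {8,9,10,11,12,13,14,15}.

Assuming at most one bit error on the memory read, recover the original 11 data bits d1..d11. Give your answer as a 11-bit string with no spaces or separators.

00010111011

s1 (pos 1,3,5,7,9,11,13,15): 1⊕0⊕0⊕1⊕0⊕1⊕1⊕1 = 1
s2 (pos 2,3,6,7,10,11,14,15): 1⊕0⊕0⊕1⊕1⊕1⊕1⊕1 = 0
s4 (pos 4,5,6,7,12,13,14,15): 0⊕0⊕0⊕1⊕1⊕1⊕1⊕1 = 1
s8 (pos 8,9,10,11,12,13,14,15): 1⊕0⊕1⊕1⊕1⊕1⊕1⊕1 = 1
Syndrome s8…s1 = 1101 → error at position 13.
Flip position 13: 110000110111111 → 110000110111011
Read data bits from positions 3,5,6,7,9,10,11,12,13,14,15: 00010111011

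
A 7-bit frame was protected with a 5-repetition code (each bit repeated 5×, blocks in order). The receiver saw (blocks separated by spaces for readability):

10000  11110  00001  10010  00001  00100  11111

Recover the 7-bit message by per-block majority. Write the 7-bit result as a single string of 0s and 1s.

0100001

Block 1 (10000): 1 one → 0
Block 2 (11110): 4 ones → 1
Block 3 (00001): 1 one → 0
Block 4 (10010): 2 ones → 0
Block 5 (00001): 1 one → 0
Block 6 (00100): 1 one → 0
Block 7 (11111): 5 ones → 1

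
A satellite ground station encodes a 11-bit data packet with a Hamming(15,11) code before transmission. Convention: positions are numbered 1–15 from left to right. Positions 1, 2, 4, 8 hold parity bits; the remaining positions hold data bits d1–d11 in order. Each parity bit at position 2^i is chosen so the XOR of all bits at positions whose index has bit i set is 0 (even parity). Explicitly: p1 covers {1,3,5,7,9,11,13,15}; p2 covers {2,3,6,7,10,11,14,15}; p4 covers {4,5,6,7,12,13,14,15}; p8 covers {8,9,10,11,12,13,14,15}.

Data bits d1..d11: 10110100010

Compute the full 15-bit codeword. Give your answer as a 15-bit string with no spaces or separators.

011101100100010

Place data at non-parity positions: p1 p2 1 p4 0 1 1 p8 0 1 0 0 0 1 0
p1 (pos 1,3,5,7,9,11,13,15): XOR of data positions = 1⊕0⊕1⊕0⊕0⊕0⊕0 = 0
p2 (pos 2,3,6,7,10,11,14,15): XOR of data positions = 1⊕1⊕1⊕1⊕0⊕1⊕0 = 1
p4 (pos 4,5,6,7,12,13,14,15): XOR of data positions = 0⊕1⊕1⊕0⊕0⊕1⊕0 = 1
p8 (pos 8,9,10,11,12,13,14,15): XOR of data positions = 0⊕1⊕0⊕0⊕0⊕1⊕0 = 0
Codeword: 011101100100010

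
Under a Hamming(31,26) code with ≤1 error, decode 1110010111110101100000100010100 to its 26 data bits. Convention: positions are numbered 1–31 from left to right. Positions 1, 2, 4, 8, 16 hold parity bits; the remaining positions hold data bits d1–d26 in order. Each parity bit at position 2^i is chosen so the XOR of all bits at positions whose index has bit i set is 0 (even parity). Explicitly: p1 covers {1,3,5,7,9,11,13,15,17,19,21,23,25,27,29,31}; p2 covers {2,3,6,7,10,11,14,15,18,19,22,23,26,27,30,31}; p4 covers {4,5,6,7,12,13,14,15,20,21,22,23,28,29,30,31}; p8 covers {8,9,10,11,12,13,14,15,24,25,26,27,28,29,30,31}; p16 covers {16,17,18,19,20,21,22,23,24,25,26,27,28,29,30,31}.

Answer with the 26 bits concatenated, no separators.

s1 (pos 1,3,5,7,9,11,13,15,17,19,21,23,25,27,29,31): 1⊕1⊕0⊕0⊕1⊕1⊕0⊕0⊕1⊕0⊕0⊕1⊕0⊕1⊕1⊕0 = 0
s2 (pos 2,3,6,7,10,11,14,15,18,19,22,23,26,27,30,31): 1⊕1⊕1⊕0⊕1⊕1⊕1⊕0⊕0⊕0⊕0⊕1⊕0⊕1⊕0⊕0 = 0
s4 (pos 4,5,6,7,12,13,14,15,20,21,22,23,28,29,30,31): 0⊕0⊕1⊕0⊕1⊕0⊕1⊕0⊕0⊕0⊕0⊕1⊕0⊕1⊕0⊕0 = 1
s8 (pos 8,9,10,11,12,13,14,15,24,25,26,27,28,29,30,31): 1⊕1⊕1⊕1⊕1⊕0⊕1⊕0⊕0⊕0⊕0⊕1⊕0⊕1⊕0⊕0 = 0
s16 (pos 16,17,18,19,20,21,22,23,24,25,26,27,28,29,30,31): 1⊕1⊕0⊕0⊕0⊕0⊕0⊕1⊕0⊕0⊕0⊕1⊕0⊕1⊕0⊕0 = 1
Syndrome s16…s1 = 10100 → error at position 20.
Flip position 20: 1110010111110101100000100010100 → 1110010111110101100100100010100
Read data bits from positions 3,5,6,7,9,10,11,12,13,14,15,17,18,19,20,21,22,23,24,25,26,27,28,29,30,31: 10101111010100100100010100

10101111010100100100010100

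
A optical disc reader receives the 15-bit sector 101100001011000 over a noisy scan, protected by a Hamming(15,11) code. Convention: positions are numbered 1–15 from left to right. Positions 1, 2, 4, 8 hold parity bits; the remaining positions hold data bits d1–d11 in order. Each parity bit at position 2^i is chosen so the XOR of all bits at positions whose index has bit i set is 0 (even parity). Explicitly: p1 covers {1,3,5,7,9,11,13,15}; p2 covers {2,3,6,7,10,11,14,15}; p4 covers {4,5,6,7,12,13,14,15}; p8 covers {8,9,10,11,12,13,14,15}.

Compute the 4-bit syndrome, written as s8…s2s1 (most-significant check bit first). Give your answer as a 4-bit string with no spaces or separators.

1000

s1 (pos 1,3,5,7,9,11,13,15): 1⊕1⊕0⊕0⊕1⊕1⊕0⊕0 = 0
s2 (pos 2,3,6,7,10,11,14,15): 0⊕1⊕0⊕0⊕0⊕1⊕0⊕0 = 0
s4 (pos 4,5,6,7,12,13,14,15): 1⊕0⊕0⊕0⊕1⊕0⊕0⊕0 = 0
s8 (pos 8,9,10,11,12,13,14,15): 0⊕1⊕0⊕1⊕1⊕0⊕0⊕0 = 1
Syndrome s8…s1 = 1000 → error at position 8.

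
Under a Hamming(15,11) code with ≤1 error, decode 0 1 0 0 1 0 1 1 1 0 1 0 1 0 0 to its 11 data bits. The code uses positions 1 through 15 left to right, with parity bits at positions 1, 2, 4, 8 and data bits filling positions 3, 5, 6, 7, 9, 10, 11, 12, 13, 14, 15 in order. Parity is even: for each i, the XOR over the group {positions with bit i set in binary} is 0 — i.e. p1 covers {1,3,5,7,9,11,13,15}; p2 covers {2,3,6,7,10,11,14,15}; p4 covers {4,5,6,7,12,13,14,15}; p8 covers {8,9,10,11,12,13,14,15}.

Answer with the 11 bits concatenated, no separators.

s1 (pos 1,3,5,7,9,11,13,15): 0⊕0⊕1⊕1⊕1⊕1⊕1⊕0 = 1
s2 (pos 2,3,6,7,10,11,14,15): 1⊕0⊕0⊕1⊕0⊕1⊕0⊕0 = 1
s4 (pos 4,5,6,7,12,13,14,15): 0⊕1⊕0⊕1⊕0⊕1⊕0⊕0 = 1
s8 (pos 8,9,10,11,12,13,14,15): 1⊕1⊕0⊕1⊕0⊕1⊕0⊕0 = 0
Syndrome s8…s1 = 0111 → error at position 7.
Flip position 7: 010010111010100 → 010010011010100
Read data bits from positions 3,5,6,7,9,10,11,12,13,14,15: 01001010100

01001010100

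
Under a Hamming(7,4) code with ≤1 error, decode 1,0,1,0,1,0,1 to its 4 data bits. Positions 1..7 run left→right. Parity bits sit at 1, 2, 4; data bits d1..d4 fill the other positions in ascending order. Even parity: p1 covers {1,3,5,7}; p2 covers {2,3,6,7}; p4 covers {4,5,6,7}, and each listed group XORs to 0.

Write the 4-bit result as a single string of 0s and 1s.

s1 (pos 1,3,5,7): 1⊕1⊕1⊕1 = 0
s2 (pos 2,3,6,7): 0⊕1⊕0⊕1 = 0
s4 (pos 4,5,6,7): 0⊕1⊕0⊕1 = 0
Syndrome s4…s1 = 000 → no error.
Read data bits from positions 3,5,6,7: 1101

1101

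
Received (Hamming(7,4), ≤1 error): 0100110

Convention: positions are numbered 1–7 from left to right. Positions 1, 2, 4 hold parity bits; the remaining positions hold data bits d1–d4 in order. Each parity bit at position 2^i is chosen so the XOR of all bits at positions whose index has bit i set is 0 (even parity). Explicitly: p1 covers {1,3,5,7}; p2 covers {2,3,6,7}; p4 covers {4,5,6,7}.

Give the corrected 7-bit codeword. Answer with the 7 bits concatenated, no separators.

s1 (pos 1,3,5,7): 0⊕0⊕1⊕0 = 1
s2 (pos 2,3,6,7): 1⊕0⊕1⊕0 = 0
s4 (pos 4,5,6,7): 0⊕1⊕1⊕0 = 0
Syndrome s4…s1 = 001 → error at position 1.
Flip position 1: 0100110 → 1100110

1100110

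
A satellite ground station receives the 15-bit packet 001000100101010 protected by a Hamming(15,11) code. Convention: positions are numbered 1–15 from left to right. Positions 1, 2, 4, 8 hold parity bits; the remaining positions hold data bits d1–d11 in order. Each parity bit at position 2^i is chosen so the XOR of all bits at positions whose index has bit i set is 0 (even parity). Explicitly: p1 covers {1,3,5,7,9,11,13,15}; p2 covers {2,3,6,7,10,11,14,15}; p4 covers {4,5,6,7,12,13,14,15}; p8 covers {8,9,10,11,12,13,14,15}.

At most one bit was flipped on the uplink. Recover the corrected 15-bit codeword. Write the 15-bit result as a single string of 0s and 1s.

s1 (pos 1,3,5,7,9,11,13,15): 0⊕1⊕0⊕1⊕0⊕0⊕0⊕0 = 0
s2 (pos 2,3,6,7,10,11,14,15): 0⊕1⊕0⊕1⊕1⊕0⊕1⊕0 = 0
s4 (pos 4,5,6,7,12,13,14,15): 0⊕0⊕0⊕1⊕1⊕0⊕1⊕0 = 1
s8 (pos 8,9,10,11,12,13,14,15): 0⊕0⊕1⊕0⊕1⊕0⊕1⊕0 = 1
Syndrome s8…s1 = 1100 → error at position 12.
Flip position 12: 001000100101010 → 001000100100010

001000100100010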